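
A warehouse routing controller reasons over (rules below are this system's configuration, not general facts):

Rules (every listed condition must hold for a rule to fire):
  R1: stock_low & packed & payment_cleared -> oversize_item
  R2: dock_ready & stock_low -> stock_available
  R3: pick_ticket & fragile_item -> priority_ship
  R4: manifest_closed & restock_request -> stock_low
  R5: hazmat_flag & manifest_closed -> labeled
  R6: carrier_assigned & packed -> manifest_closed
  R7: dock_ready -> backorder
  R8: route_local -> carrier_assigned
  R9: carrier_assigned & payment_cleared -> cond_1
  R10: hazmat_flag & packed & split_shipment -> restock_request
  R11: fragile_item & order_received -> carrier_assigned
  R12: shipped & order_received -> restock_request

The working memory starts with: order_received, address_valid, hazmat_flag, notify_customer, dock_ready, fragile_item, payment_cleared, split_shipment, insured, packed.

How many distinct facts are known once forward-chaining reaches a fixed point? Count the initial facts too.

19

[1] R7 [dock_ready -> backorder]; R10 [hazmat_flag & packed & split_shipment -> restock_request]; R11 [fragile_item & order_received -> carrier_assigned]. ⇒ new: backorder, restock_request, carrier_assigned.
[2] R6 [carrier_assigned & packed -> manifest_closed]; R9 [carrier_assigned & payment_cleared -> cond_1]. ⇒ new: manifest_closed, cond_1.
[3] R4 [manifest_closed & restock_request -> stock_low]; R5 [hazmat_flag & manifest_closed -> labeled]. ⇒ new: stock_low, labeled.
[4] R1 [stock_low & packed & payment_cleared -> oversize_item]; R2 [dock_ready & stock_low -> stock_available]. ⇒ new: oversize_item, stock_available.
Closure: {address_valid, backorder, carrier_assigned, cond_1, dock_ready, fragile_item, hazmat_flag, insured, labeled, manifest_closed, notify_customer, order_received, oversize_item, packed, payment_cleared, restock_request, split_shipment, stock_available, stock_low} — 19 facts.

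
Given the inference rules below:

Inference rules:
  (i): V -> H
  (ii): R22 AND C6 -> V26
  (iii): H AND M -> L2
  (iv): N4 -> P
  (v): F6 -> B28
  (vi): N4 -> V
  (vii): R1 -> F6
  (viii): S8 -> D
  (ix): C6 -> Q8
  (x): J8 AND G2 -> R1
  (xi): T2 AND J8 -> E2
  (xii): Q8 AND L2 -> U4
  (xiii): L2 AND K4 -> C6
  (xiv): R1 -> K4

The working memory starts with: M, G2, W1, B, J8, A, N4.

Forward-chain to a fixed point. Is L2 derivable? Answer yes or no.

yes

Round 1: (iv) [N4 -> P]; (vi) [N4 -> V]; (x) [J8 AND G2 -> R1]. New: P, V, R1.
Round 2: (i) [V -> H]; (vii) [R1 -> F6]; (xiv) [R1 -> K4]. New: H, F6, K4.
Round 3: (iii) [H AND M -> L2]; (v) [F6 -> B28]. New: L2, B28.
Round 4: (xiii) [L2 AND K4 -> C6]. New: C6.
Round 5: (ix) [C6 -> Q8]. New: Q8.
Round 6: (xii) [Q8 AND L2 -> U4]. New: U4.
L2 appears in round 3, so it is derivable.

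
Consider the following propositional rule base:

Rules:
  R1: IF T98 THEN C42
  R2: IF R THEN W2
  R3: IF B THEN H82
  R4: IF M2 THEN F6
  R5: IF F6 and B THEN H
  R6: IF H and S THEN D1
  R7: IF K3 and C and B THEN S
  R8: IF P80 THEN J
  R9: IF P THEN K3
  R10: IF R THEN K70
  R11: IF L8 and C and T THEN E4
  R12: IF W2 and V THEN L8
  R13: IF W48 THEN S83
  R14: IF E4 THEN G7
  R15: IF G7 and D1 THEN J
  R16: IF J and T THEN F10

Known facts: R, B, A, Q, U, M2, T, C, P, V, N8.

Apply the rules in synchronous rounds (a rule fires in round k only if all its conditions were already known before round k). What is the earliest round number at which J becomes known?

5

[1] R2 [IF R THEN W2]; R3 [IF B THEN H82]; R4 [IF M2 THEN F6]; R9 [IF P THEN K3]; R10 [IF R THEN K70]. ⇒ new: W2, H82, F6, K3, K70.
[2] R5 [IF F6 and B THEN H]; R7 [IF K3 and C and B THEN S]; R12 [IF W2 and V THEN L8]. ⇒ new: H, S, L8.
[3] R6 [IF H and S THEN D1]; R11 [IF L8 and C and T THEN E4]. ⇒ new: D1, E4.
[4] R14 [IF E4 THEN G7]. ⇒ new: G7.
[5] R15 [IF G7 and D1 THEN J]. ⇒ new: J.
J first appears in round 5.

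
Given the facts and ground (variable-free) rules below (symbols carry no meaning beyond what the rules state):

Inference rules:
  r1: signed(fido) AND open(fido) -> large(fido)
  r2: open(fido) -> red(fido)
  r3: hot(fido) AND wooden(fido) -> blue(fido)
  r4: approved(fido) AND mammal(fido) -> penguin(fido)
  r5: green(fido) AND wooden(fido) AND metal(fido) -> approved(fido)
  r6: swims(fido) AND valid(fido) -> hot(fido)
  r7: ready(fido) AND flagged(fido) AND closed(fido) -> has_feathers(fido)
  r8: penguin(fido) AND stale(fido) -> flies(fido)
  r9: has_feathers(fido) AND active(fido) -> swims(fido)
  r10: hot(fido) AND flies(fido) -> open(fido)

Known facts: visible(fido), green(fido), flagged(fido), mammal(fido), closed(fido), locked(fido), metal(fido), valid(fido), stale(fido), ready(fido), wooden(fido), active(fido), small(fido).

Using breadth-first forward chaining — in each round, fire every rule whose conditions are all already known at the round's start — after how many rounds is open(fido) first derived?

4

Round 1: r5 [green(fido) AND wooden(fido) AND metal(fido) -> approved(fido)]; r7 [ready(fido) AND flagged(fido) AND closed(fido) -> has_feathers(fido)]. Adds approved(fido), has_feathers(fido).
Round 2: r4 [approved(fido) AND mammal(fido) -> penguin(fido)]; r9 [has_feathers(fido) AND active(fido) -> swims(fido)]. Adds penguin(fido), swims(fido).
Round 3: r6 [swims(fido) AND valid(fido) -> hot(fido)]; r8 [penguin(fido) AND stale(fido) -> flies(fido)]. Adds hot(fido), flies(fido).
Round 4: r3 [hot(fido) AND wooden(fido) -> blue(fido)]; r10 [hot(fido) AND flies(fido) -> open(fido)]. Adds blue(fido), open(fido).
open(fido) first appears in round 4.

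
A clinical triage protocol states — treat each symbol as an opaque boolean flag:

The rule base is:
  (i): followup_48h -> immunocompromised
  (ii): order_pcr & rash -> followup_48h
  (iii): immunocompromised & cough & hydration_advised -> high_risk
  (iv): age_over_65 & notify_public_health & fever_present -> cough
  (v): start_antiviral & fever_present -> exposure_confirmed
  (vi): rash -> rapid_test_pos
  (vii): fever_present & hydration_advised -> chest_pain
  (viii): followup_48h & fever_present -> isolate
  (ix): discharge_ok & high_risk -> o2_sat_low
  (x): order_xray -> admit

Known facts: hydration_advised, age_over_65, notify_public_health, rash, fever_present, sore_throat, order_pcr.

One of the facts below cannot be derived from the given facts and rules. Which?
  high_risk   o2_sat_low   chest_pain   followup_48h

Round 1: (ii) [order_pcr & rash -> followup_48h]; (iv) [age_over_65 & notify_public_health & fever_present -> cough]; (vi) [rash -> rapid_test_pos]; (vii) [fever_present & hydration_advised -> chest_pain]. Adds followup_48h, cough, rapid_test_pos, chest_pain.
Round 2: (i) [followup_48h -> immunocompromised]; (viii) [followup_48h & fever_present -> isolate]. Adds immunocompromised, isolate.
Round 3: (iii) [immunocompromised & cough & hydration_advised -> high_risk]. Adds high_risk.
Derived: followup_48h (round 1), high_risk (round 3), chest_pain (round 1). o2_sat_low never appears in any round.

o2_sat_low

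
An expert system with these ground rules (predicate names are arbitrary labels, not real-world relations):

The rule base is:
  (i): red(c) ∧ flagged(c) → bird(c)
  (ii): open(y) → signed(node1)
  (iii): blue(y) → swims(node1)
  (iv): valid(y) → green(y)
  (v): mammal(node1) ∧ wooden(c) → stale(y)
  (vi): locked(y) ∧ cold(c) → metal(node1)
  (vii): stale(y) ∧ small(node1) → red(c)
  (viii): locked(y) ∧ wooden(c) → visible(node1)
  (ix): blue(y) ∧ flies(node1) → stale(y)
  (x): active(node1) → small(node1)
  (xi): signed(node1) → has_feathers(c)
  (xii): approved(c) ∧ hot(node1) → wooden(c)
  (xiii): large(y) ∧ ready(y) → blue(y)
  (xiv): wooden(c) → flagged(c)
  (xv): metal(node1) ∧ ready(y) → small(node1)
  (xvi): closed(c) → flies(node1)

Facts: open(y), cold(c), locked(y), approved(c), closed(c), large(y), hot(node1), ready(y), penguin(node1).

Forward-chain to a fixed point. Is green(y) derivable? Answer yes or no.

no

Round 1: (ii) [open(y) → signed(node1)]; (vi) [locked(y) ∧ cold(c) → metal(node1)]; (xii) [approved(c) ∧ hot(node1) → wooden(c)]; (xiii) [large(y) ∧ ready(y) → blue(y)]; (xvi) [closed(c) → flies(node1)]. New: signed(node1), metal(node1), wooden(c), blue(y), flies(node1).
Round 2: (iii) [blue(y) → swims(node1)]; (viii) [locked(y) ∧ wooden(c) → visible(node1)]; (ix) [blue(y) ∧ flies(node1) → stale(y)]; (xi) [signed(node1) → has_feathers(c)]; (xiv) [wooden(c) → flagged(c)]; (xv) [metal(node1) ∧ ready(y) → small(node1)]. New: swims(node1), visible(node1), stale(y), has_feathers(c), flagged(c), small(node1).
Round 3: (vii) [stale(y) ∧ small(node1) → red(c)]. New: red(c).
Round 4: (i) [red(c) ∧ flagged(c) → bird(c)]. New: bird(c).
Fixed point reached. green(y) is concluded only by (iv); (iv) needs valid(y) (never derived).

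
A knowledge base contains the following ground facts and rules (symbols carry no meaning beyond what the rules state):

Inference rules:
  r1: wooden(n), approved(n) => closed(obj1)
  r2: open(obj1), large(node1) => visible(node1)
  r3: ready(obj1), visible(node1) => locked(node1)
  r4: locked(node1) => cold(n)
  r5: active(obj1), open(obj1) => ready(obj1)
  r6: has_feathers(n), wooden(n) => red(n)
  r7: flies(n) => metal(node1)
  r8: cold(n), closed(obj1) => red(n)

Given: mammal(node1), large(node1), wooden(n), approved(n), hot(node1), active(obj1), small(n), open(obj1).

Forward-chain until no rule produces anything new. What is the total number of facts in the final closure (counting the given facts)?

14

Round 1 fires r1, r2, r5, giving closed(obj1), visible(node1), ready(obj1).
Round 2 fires r3, giving locked(node1).
Round 3 fires r4, giving cold(n).
Round 4 fires r8, giving red(n).
Closure: {active(obj1), approved(n), closed(obj1), cold(n), hot(node1), large(node1), locked(node1), mammal(node1), open(obj1), ready(obj1), red(n), small(n), visible(node1), wooden(n)} — 14 facts.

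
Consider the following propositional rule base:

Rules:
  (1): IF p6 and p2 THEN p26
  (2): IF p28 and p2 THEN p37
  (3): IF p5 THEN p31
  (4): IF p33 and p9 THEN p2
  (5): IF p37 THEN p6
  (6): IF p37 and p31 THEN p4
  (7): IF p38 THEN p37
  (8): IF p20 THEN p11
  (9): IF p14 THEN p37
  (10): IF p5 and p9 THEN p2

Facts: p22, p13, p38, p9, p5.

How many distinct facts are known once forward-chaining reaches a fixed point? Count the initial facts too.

Round 1: (3) [IF p5 THEN p31]; (7) [IF p38 THEN p37]; (10) [IF p5 and p9 THEN p2]. Adds p31, p37, p2.
Round 2: (5) [IF p37 THEN p6]; (6) [IF p37 and p31 THEN p4]. Adds p6, p4.
Round 3: (1) [IF p6 and p2 THEN p26]. Adds p26.
Closure: {p13, p2, p22, p26, p31, p37, p38, p4, p5, p6, p9} — 11 facts.

11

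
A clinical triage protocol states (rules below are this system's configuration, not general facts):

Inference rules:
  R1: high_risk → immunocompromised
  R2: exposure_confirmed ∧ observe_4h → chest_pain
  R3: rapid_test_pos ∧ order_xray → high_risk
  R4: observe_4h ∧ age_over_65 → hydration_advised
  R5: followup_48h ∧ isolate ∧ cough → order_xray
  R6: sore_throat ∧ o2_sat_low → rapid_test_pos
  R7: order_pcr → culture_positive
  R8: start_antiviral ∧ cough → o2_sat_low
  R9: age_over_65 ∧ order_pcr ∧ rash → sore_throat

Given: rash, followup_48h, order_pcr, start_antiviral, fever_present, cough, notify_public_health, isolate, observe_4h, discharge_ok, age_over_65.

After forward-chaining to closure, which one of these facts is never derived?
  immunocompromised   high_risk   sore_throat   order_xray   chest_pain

Round 1 — R4, R5, R7, R8, R9, derive hydration_advised, order_xray, culture_positive, o2_sat_low, sore_throat.
Round 2 — R6, derive rapid_test_pos.
Round 3 — R3, derive high_risk.
Round 4 — R1, derive immunocompromised.
Derived: order_xray (round 1), high_risk (round 3), sore_throat (round 1), immunocompromised (round 4). chest_pain never appears in any round.

chest_pain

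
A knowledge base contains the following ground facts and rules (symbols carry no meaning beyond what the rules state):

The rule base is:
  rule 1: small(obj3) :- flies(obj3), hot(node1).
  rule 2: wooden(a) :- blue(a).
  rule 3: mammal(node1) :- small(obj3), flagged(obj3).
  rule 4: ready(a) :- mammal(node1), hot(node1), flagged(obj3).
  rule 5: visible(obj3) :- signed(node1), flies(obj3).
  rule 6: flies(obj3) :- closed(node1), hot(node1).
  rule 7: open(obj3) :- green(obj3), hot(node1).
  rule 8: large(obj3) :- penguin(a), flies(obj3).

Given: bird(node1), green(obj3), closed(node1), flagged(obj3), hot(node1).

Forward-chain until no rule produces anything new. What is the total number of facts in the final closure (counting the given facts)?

10

Round 1: rule 6 [flies(obj3) :- closed(node1), hot(node1).]; rule 7 [open(obj3) :- green(obj3), hot(node1).]. New: flies(obj3), open(obj3).
Round 2: rule 1 [small(obj3) :- flies(obj3), hot(node1).]. New: small(obj3).
Round 3: rule 3 [mammal(node1) :- small(obj3), flagged(obj3).]. New: mammal(node1).
Round 4: rule 4 [ready(a) :- mammal(node1), hot(node1), flagged(obj3).]. New: ready(a).
Closure: {bird(node1), closed(node1), flagged(obj3), flies(obj3), green(obj3), hot(node1), mammal(node1), open(obj3), ready(a), small(obj3)} — 10 facts.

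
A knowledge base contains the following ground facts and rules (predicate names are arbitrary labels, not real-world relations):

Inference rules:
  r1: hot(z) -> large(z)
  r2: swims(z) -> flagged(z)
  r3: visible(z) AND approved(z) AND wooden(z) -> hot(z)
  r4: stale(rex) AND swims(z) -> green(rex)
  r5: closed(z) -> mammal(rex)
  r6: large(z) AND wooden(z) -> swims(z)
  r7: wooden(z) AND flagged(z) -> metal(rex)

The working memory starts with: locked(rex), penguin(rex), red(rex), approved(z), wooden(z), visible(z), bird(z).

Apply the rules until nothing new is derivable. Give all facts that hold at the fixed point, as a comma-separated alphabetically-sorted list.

Round 1: r3 [visible(z) AND approved(z) AND wooden(z) -> hot(z)]. New: hot(z).
Round 2: r1 [hot(z) -> large(z)]. New: large(z).
Round 3: r6 [large(z) AND wooden(z) -> swims(z)]. New: swims(z).
Round 4: r2 [swims(z) -> flagged(z)]. New: flagged(z).
Round 5: r7 [wooden(z) AND flagged(z) -> metal(rex)]. New: metal(rex).

approved(z), bird(z), flagged(z), hot(z), large(z), locked(rex), metal(rex), penguin(rex), red(rex), swims(z), visible(z), wooden(z)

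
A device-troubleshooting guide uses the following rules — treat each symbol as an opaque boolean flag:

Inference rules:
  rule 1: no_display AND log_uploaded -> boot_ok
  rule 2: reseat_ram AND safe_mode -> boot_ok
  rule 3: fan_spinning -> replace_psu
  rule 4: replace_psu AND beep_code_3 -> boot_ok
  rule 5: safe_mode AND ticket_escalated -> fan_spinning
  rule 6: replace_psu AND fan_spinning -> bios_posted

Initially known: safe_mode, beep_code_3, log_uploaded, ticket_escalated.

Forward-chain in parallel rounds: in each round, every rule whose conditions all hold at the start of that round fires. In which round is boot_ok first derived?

Round 1: rule 5 [safe_mode AND ticket_escalated -> fan_spinning]. New: fan_spinning.
Round 2: rule 3 [fan_spinning -> replace_psu]. New: replace_psu.
Round 3: rule 4 [replace_psu AND beep_code_3 -> boot_ok]; rule 6 [replace_psu AND fan_spinning -> bios_posted]. New: boot_ok, bios_posted.
boot_ok first appears in round 3.

3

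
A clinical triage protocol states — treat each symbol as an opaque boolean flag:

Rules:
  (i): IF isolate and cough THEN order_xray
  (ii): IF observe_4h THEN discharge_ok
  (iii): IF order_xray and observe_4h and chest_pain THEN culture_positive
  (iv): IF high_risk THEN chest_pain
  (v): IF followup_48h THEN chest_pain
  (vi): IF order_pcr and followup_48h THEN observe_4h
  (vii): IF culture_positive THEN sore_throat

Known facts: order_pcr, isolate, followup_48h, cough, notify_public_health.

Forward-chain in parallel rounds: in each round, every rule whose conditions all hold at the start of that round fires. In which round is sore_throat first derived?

Round 1: (i) [IF isolate and cough THEN order_xray]; (v) [IF followup_48h THEN chest_pain]; (vi) [IF order_pcr and followup_48h THEN observe_4h]. Adds order_xray, chest_pain, observe_4h.
Round 2: (ii) [IF observe_4h THEN discharge_ok]; (iii) [IF order_xray and observe_4h and chest_pain THEN culture_positive]. Adds discharge_ok, culture_positive.
Round 3: (vii) [IF culture_positive THEN sore_throat]. Adds sore_throat.
sore_throat first appears in round 3.

3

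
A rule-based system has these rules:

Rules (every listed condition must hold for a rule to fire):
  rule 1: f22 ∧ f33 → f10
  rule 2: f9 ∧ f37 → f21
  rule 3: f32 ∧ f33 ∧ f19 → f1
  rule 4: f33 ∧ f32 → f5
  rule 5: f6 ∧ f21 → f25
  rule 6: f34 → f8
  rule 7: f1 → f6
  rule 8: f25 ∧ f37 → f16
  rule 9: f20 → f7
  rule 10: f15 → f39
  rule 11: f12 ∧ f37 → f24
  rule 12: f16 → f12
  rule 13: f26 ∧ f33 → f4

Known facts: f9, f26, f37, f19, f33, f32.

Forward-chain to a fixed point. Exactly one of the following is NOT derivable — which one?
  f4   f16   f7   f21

Round 1 fires rule 2, rule 3, rule 4, rule 13, giving f21, f1, f5, f4.
Round 2 fires rule 7, giving f6.
Round 3 fires rule 5, giving f25.
Round 4 fires rule 8, giving f16.
Round 5 fires rule 12, giving f12.
Round 6 fires rule 11, giving f24.
Derived: f21 (round 1), f16 (round 4), f4 (round 1). f7 never appears in any round.

f7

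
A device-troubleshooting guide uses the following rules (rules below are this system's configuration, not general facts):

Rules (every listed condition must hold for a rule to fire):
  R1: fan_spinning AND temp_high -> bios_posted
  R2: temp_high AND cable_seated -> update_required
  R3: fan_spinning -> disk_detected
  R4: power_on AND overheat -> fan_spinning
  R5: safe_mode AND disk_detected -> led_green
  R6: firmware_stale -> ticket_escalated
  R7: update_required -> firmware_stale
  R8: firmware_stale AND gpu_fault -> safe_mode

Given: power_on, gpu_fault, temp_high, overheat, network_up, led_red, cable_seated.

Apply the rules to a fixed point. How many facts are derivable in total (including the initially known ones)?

15

Round 1: R2 [temp_high AND cable_seated -> update_required]; R4 [power_on AND overheat -> fan_spinning]. New: update_required, fan_spinning.
Round 2: R1 [fan_spinning AND temp_high -> bios_posted]; R3 [fan_spinning -> disk_detected]; R7 [update_required -> firmware_stale]. New: bios_posted, disk_detected, firmware_stale.
Round 3: R6 [firmware_stale -> ticket_escalated]; R8 [firmware_stale AND gpu_fault -> safe_mode]. New: ticket_escalated, safe_mode.
Round 4: R5 [safe_mode AND disk_detected -> led_green]. New: led_green.
Closure: {bios_posted, cable_seated, disk_detected, fan_spinning, firmware_stale, gpu_fault, led_green, led_red, network_up, overheat, power_on, safe_mode, temp_high, ticket_escalated, update_required} — 15 facts.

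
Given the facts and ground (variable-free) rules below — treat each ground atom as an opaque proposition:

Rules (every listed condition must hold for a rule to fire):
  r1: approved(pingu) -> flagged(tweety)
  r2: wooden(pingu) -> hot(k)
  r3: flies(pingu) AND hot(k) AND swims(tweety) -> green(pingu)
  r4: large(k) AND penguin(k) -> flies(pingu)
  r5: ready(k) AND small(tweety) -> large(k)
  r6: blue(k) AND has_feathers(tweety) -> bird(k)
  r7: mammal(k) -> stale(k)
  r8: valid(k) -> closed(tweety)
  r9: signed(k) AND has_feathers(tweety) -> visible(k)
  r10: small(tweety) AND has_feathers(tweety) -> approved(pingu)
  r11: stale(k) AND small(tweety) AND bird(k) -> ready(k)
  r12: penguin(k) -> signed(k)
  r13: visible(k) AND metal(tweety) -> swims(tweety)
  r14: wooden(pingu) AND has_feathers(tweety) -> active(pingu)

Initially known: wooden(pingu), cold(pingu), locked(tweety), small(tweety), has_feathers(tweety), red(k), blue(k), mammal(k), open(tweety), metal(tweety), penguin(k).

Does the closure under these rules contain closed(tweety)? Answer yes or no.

Round 1: r2 [wooden(pingu) -> hot(k)]; r6 [blue(k) AND has_feathers(tweety) -> bird(k)]; r7 [mammal(k) -> stale(k)]; r10 [small(tweety) AND has_feathers(tweety) -> approved(pingu)]; r12 [penguin(k) -> signed(k)]; r14 [wooden(pingu) AND has_feathers(tweety) -> active(pingu)]. Adds hot(k), bird(k), stale(k), approved(pingu), signed(k), active(pingu).
Round 2: r1 [approved(pingu) -> flagged(tweety)]; r9 [signed(k) AND has_feathers(tweety) -> visible(k)]; r11 [stale(k) AND small(tweety) AND bird(k) -> ready(k)]. Adds flagged(tweety), visible(k), ready(k).
Round 3: r5 [ready(k) AND small(tweety) -> large(k)]; r13 [visible(k) AND metal(tweety) -> swims(tweety)]. Adds large(k), swims(tweety).
Round 4: r4 [large(k) AND penguin(k) -> flies(pingu)]. Adds flies(pingu).
Round 5: r3 [flies(pingu) AND hot(k) AND swims(tweety) -> green(pingu)]. Adds green(pingu).
Fixed point reached. closed(tweety) is concluded only by r8; r8 needs valid(k) (never derived).

no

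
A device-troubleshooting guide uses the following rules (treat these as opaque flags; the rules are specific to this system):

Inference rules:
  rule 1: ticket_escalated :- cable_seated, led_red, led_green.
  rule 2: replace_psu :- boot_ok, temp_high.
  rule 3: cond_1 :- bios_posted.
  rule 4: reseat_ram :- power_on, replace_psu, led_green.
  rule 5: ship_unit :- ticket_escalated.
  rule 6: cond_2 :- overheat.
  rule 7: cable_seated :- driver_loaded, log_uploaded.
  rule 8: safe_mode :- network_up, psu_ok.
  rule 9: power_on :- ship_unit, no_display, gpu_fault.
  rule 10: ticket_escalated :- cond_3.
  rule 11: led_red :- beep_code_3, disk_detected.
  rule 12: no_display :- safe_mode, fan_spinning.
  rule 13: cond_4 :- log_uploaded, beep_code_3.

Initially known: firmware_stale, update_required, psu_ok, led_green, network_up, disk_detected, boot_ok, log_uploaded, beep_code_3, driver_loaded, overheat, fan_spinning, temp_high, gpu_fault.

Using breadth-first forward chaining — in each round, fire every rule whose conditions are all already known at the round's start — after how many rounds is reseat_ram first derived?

Round 1: rule 2 [replace_psu :- boot_ok, temp_high.]; rule 6 [cond_2 :- overheat.]; rule 7 [cable_seated :- driver_loaded, log_uploaded.]; rule 8 [safe_mode :- network_up, psu_ok.]; rule 11 [led_red :- beep_code_3, disk_detected.]; rule 13 [cond_4 :- log_uploaded, beep_code_3.]. New: replace_psu, cond_2, cable_seated, safe_mode, led_red, cond_4.
Round 2: rule 1 [ticket_escalated :- cable_seated, led_red, led_green.]; rule 12 [no_display :- safe_mode, fan_spinning.]. New: ticket_escalated, no_display.
Round 3: rule 5 [ship_unit :- ticket_escalated.]. New: ship_unit.
Round 4: rule 9 [power_on :- ship_unit, no_display, gpu_fault.]. New: power_on.
Round 5: rule 4 [reseat_ram :- power_on, replace_psu, led_green.]. New: reseat_ram.
reseat_ram first appears in round 5.

5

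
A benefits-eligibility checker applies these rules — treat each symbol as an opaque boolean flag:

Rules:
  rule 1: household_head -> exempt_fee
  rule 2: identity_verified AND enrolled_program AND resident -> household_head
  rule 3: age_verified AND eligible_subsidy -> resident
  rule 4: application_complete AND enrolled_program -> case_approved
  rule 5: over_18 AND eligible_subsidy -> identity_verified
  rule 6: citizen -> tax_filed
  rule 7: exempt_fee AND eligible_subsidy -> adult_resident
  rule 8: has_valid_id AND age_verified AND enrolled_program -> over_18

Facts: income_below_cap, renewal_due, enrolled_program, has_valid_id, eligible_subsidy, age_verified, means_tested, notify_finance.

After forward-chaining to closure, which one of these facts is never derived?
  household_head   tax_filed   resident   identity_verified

tax_filed

[1] rule 3 [age_verified AND eligible_subsidy -> resident]; rule 8 [has_valid_id AND age_verified AND enrolled_program -> over_18]. ⇒ new: resident, over_18.
[2] rule 5 [over_18 AND eligible_subsidy -> identity_verified]. ⇒ new: identity_verified.
[3] rule 2 [identity_verified AND enrolled_program AND resident -> household_head]. ⇒ new: household_head.
[4] rule 1 [household_head -> exempt_fee]. ⇒ new: exempt_fee.
[5] rule 7 [exempt_fee AND eligible_subsidy -> adult_resident]. ⇒ new: adult_resident.
Derived: identity_verified (round 2), resident (round 1), household_head (round 3). tax_filed never appears in any round.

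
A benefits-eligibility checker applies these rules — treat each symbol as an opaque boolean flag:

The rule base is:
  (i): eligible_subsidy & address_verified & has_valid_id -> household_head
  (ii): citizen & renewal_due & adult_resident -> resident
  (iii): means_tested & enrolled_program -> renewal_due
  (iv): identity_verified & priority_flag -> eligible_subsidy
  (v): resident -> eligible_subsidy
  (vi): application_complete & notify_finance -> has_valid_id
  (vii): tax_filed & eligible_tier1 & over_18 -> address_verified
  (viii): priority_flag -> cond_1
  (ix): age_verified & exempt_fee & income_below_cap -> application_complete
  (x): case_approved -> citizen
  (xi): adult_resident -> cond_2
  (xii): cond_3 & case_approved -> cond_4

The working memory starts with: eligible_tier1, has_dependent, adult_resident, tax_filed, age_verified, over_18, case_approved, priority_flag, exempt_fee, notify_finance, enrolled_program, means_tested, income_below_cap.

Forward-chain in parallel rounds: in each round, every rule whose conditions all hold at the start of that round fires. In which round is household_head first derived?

4

Round 1 — (iii), (vii), (viii), (ix), (x), (xi), derive renewal_due, address_verified, cond_1, application_complete, citizen, cond_2.
Round 2 — (ii), (vi), derive resident, has_valid_id.
Round 3 — (v), derive eligible_subsidy.
Round 4 — (i), derive household_head.
household_head first appears in round 4.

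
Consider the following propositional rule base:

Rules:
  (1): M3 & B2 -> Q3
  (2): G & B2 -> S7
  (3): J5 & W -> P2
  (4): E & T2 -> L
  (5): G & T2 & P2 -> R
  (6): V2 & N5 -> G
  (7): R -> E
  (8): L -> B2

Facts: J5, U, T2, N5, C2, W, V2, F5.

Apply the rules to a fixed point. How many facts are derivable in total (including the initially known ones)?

15

Round 1: (3) [J5 & W -> P2]; (6) [V2 & N5 -> G]. Adds P2, G.
Round 2: (5) [G & T2 & P2 -> R]. Adds R.
Round 3: (7) [R -> E]. Adds E.
Round 4: (4) [E & T2 -> L]. Adds L.
Round 5: (8) [L -> B2]. Adds B2.
Round 6: (2) [G & B2 -> S7]. Adds S7.
Closure: {B2, C2, E, F5, G, J5, L, N5, P2, R, S7, T2, U, V2, W} — 15 facts.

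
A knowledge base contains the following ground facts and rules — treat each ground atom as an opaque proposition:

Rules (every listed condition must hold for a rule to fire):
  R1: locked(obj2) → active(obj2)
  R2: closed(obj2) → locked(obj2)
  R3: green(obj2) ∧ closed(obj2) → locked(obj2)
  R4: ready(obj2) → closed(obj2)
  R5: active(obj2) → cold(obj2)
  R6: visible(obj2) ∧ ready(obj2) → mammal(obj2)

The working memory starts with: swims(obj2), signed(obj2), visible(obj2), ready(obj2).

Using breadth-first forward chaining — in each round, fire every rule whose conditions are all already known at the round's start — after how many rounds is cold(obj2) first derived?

Round 1: R4 [ready(obj2) → closed(obj2)]; R6 [visible(obj2) ∧ ready(obj2) → mammal(obj2)]. New: closed(obj2), mammal(obj2).
Round 2: R2 [closed(obj2) → locked(obj2)]. New: locked(obj2).
Round 3: R1 [locked(obj2) → active(obj2)]. New: active(obj2).
Round 4: R5 [active(obj2) → cold(obj2)]. New: cold(obj2).
cold(obj2) first appears in round 4.

4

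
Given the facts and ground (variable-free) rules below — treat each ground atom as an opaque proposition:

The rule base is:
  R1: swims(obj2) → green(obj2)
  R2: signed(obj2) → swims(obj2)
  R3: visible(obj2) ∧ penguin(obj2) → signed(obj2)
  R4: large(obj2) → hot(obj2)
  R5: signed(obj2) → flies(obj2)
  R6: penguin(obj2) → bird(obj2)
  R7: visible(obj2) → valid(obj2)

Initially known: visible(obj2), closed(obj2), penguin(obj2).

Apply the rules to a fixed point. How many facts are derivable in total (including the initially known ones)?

Round 1 — R3, R6, R7, derive signed(obj2), bird(obj2), valid(obj2).
Round 2 — R2, R5, derive swims(obj2), flies(obj2).
Round 3 — R1, derive green(obj2).
Closure: {bird(obj2), closed(obj2), flies(obj2), green(obj2), penguin(obj2), signed(obj2), swims(obj2), valid(obj2), visible(obj2)} — 9 facts.

9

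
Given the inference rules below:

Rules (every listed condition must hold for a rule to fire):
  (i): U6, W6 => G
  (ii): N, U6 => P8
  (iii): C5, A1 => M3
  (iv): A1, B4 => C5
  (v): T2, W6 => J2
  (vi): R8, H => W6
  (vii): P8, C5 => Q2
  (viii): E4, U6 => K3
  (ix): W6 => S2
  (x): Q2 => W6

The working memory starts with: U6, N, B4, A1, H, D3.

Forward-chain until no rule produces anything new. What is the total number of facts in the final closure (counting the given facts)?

Round 1: (ii) [N, U6 => P8]; (iv) [A1, B4 => C5]. Adds P8, C5.
Round 2: (iii) [C5, A1 => M3]; (vii) [P8, C5 => Q2]. Adds M3, Q2.
Round 3: (x) [Q2 => W6]. Adds W6.
Round 4: (i) [U6, W6 => G]; (ix) [W6 => S2]. Adds G, S2.
Closure: {A1, B4, C5, D3, G, H, M3, N, P8, Q2, S2, U6, W6} — 13 facts.

13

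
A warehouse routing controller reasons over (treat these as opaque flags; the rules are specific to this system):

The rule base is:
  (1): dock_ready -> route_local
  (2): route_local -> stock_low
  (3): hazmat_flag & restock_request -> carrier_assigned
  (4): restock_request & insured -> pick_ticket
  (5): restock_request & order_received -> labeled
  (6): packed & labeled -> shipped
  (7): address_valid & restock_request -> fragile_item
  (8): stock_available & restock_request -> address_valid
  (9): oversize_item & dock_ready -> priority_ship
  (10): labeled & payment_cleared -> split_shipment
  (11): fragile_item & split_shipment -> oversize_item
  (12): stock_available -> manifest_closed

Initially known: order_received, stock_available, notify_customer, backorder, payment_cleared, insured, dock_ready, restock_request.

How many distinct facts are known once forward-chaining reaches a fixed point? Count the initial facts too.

18

Round 1: (1) [dock_ready -> route_local]; (4) [restock_request & insured -> pick_ticket]; (5) [restock_request & order_received -> labeled]; (8) [stock_available & restock_request -> address_valid]; (12) [stock_available -> manifest_closed]. Adds route_local, pick_ticket, labeled, address_valid, manifest_closed.
Round 2: (2) [route_local -> stock_low]; (7) [address_valid & restock_request -> fragile_item]; (10) [labeled & payment_cleared -> split_shipment]. Adds stock_low, fragile_item, split_shipment.
Round 3: (11) [fragile_item & split_shipment -> oversize_item]. Adds oversize_item.
Round 4: (9) [oversize_item & dock_ready -> priority_ship]. Adds priority_ship.
Closure: {address_valid, backorder, dock_ready, fragile_item, insured, labeled, manifest_closed, notify_customer, order_received, oversize_item, payment_cleared, pick_ticket, priority_ship, restock_request, route_local, split_shipment, stock_available, stock_low} — 18 facts.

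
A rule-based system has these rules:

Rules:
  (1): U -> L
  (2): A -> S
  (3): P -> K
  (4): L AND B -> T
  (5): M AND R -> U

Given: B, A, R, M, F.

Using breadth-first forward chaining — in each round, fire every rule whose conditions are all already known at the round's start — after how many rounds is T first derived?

Round 1: (2) [A -> S]; (5) [M AND R -> U]. Adds S, U.
Round 2: (1) [U -> L]. Adds L.
Round 3: (4) [L AND B -> T]. Adds T.
T first appears in round 3.

3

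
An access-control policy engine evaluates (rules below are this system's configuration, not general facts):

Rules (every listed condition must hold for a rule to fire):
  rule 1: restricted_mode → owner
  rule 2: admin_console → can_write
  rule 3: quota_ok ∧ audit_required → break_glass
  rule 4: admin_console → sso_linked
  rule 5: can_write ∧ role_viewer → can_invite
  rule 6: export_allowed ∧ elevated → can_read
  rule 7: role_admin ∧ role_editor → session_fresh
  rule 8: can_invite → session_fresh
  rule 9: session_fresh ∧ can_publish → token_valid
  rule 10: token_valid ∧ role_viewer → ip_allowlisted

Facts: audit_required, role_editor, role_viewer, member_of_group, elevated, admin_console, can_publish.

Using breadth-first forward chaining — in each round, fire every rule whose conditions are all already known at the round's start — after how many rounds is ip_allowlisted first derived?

Round 1: rule 2 [admin_console → can_write]; rule 4 [admin_console → sso_linked]. Adds can_write, sso_linked.
Round 2: rule 5 [can_write ∧ role_viewer → can_invite]. Adds can_invite.
Round 3: rule 8 [can_invite → session_fresh]. Adds session_fresh.
Round 4: rule 9 [session_fresh ∧ can_publish → token_valid]. Adds token_valid.
Round 5: rule 10 [token_valid ∧ role_viewer → ip_allowlisted]. Adds ip_allowlisted.
ip_allowlisted first appears in round 5.

5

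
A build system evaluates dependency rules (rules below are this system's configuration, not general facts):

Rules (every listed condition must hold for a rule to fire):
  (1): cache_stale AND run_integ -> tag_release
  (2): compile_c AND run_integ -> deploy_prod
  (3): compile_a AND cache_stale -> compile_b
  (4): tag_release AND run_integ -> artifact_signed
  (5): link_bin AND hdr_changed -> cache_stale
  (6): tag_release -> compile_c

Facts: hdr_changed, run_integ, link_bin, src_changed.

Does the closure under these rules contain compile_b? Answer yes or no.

no

Round 1: (5) [link_bin AND hdr_changed -> cache_stale]. New: cache_stale.
Round 2: (1) [cache_stale AND run_integ -> tag_release]. New: tag_release.
Round 3: (4) [tag_release AND run_integ -> artifact_signed]; (6) [tag_release -> compile_c]. New: artifact_signed, compile_c.
Round 4: (2) [compile_c AND run_integ -> deploy_prod]. New: deploy_prod.
Fixed point reached. compile_b is concluded only by (3); (3) needs compile_a (never derived).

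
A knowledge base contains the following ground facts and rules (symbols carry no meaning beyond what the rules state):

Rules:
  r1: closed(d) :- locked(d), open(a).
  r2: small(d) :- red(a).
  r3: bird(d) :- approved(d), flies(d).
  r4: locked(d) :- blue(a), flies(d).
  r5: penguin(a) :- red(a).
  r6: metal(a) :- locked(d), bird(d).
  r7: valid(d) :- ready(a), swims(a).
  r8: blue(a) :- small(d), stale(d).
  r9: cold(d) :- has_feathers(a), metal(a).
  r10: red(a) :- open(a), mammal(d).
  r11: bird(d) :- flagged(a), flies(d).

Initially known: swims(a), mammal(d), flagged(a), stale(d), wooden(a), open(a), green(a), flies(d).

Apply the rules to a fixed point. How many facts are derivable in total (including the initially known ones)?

16

Round 1 fires r10, r11, giving red(a), bird(d).
Round 2 fires r2, r5, giving small(d), penguin(a).
Round 3 fires r8, giving blue(a).
Round 4 fires r4, giving locked(d).
Round 5 fires r1, r6, giving closed(d), metal(a).
Closure: {bird(d), blue(a), closed(d), flagged(a), flies(d), green(a), locked(d), mammal(d), metal(a), open(a), penguin(a), red(a), small(d), stale(d), swims(a), wooden(a)} — 16 facts.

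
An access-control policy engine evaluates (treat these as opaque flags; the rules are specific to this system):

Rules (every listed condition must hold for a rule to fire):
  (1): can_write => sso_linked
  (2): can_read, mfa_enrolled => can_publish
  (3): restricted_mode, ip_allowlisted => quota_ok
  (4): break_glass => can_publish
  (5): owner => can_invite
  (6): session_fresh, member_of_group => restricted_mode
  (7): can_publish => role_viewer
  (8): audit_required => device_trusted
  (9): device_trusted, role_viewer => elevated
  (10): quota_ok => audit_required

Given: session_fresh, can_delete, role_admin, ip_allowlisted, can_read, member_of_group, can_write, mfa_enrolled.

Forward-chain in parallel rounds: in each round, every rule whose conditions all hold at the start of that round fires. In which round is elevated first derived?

5

Round 1: (1) [can_write => sso_linked]; (2) [can_read, mfa_enrolled => can_publish]; (6) [session_fresh, member_of_group => restricted_mode]. Adds sso_linked, can_publish, restricted_mode.
Round 2: (3) [restricted_mode, ip_allowlisted => quota_ok]; (7) [can_publish => role_viewer]. Adds quota_ok, role_viewer.
Round 3: (10) [quota_ok => audit_required]. Adds audit_required.
Round 4: (8) [audit_required => device_trusted]. Adds device_trusted.
Round 5: (9) [device_trusted, role_viewer => elevated]. Adds elevated.
elevated first appears in round 5.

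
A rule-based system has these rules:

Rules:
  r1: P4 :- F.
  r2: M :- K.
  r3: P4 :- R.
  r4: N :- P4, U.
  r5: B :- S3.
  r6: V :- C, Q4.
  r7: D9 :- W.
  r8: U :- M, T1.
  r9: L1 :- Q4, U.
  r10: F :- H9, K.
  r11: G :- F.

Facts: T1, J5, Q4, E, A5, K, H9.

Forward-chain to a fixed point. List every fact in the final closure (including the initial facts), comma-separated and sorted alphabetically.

A5, E, F, G, H9, J5, K, L1, M, N, P4, Q4, T1, U

Round 1: r2 [M :- K.]; r10 [F :- H9, K.]. New: M, F.
Round 2: r1 [P4 :- F.]; r8 [U :- M, T1.]; r11 [G :- F.]. New: P4, U, G.
Round 3: r4 [N :- P4, U.]; r9 [L1 :- Q4, U.]. New: N, L1.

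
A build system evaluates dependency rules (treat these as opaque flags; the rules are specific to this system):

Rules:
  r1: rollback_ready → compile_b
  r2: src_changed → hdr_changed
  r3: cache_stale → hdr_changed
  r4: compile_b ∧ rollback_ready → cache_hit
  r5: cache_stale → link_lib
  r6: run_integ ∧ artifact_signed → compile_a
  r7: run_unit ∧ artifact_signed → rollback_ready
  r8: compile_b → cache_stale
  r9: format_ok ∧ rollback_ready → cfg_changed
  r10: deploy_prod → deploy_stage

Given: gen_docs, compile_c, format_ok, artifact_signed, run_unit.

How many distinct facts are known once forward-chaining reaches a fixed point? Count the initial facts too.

[1] r7 [run_unit ∧ artifact_signed → rollback_ready]. ⇒ new: rollback_ready.
[2] r1 [rollback_ready → compile_b]; r9 [format_ok ∧ rollback_ready → cfg_changed]. ⇒ new: compile_b, cfg_changed.
[3] r4 [compile_b ∧ rollback_ready → cache_hit]; r8 [compile_b → cache_stale]. ⇒ new: cache_hit, cache_stale.
[4] r3 [cache_stale → hdr_changed]; r5 [cache_stale → link_lib]. ⇒ new: hdr_changed, link_lib.
Closure: {artifact_signed, cache_hit, cache_stale, cfg_changed, compile_b, compile_c, format_ok, gen_docs, hdr_changed, link_lib, rollback_ready, run_unit} — 12 facts.

12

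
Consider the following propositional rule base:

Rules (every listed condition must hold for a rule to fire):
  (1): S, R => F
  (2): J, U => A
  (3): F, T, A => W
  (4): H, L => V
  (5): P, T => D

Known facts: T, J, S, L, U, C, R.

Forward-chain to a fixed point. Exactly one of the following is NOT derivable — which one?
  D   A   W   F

Round 1: (1) [S, R => F]; (2) [J, U => A]. New: F, A.
Round 2: (3) [F, T, A => W]. New: W.
Derived: F (round 1), W (round 2), A (round 1). D never appears in any round.

D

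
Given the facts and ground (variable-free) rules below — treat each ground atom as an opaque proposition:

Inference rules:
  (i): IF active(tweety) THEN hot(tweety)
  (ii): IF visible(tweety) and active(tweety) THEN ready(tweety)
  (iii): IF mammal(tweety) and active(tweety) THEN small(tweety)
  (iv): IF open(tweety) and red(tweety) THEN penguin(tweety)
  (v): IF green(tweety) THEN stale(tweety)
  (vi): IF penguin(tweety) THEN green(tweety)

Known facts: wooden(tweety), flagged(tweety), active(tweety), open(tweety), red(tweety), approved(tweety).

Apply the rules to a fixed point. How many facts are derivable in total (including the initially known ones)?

10

Round 1 fires (i), (iv), giving hot(tweety), penguin(tweety).
Round 2 fires (vi), giving green(tweety).
Round 3 fires (v), giving stale(tweety).
Closure: {active(tweety), approved(tweety), flagged(tweety), green(tweety), hot(tweety), open(tweety), penguin(tweety), red(tweety), stale(tweety), wooden(tweety)} — 10 facts.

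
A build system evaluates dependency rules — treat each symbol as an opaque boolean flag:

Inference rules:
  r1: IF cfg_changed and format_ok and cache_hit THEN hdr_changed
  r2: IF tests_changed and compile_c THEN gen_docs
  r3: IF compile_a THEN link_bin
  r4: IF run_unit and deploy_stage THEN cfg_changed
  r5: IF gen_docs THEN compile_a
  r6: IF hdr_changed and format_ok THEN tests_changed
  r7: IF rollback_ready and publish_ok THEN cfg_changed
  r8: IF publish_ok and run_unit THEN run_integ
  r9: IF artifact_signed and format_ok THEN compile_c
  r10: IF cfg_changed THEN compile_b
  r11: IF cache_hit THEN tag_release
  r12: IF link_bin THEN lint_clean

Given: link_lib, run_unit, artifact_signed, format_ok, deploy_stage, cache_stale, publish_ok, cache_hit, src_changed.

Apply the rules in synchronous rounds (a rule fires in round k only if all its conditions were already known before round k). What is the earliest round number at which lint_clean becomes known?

[1] r4 [IF run_unit and deploy_stage THEN cfg_changed]; r8 [IF publish_ok and run_unit THEN run_integ]; r9 [IF artifact_signed and format_ok THEN compile_c]; r11 [IF cache_hit THEN tag_release]. ⇒ new: cfg_changed, run_integ, compile_c, tag_release.
[2] r1 [IF cfg_changed and format_ok and cache_hit THEN hdr_changed]; r10 [IF cfg_changed THEN compile_b]. ⇒ new: hdr_changed, compile_b.
[3] r6 [IF hdr_changed and format_ok THEN tests_changed]. ⇒ new: tests_changed.
[4] r2 [IF tests_changed and compile_c THEN gen_docs]. ⇒ new: gen_docs.
[5] r5 [IF gen_docs THEN compile_a]. ⇒ new: compile_a.
[6] r3 [IF compile_a THEN link_bin]. ⇒ new: link_bin.
[7] r12 [IF link_bin THEN lint_clean]. ⇒ new: lint_clean.
lint_clean first appears in round 7.

7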